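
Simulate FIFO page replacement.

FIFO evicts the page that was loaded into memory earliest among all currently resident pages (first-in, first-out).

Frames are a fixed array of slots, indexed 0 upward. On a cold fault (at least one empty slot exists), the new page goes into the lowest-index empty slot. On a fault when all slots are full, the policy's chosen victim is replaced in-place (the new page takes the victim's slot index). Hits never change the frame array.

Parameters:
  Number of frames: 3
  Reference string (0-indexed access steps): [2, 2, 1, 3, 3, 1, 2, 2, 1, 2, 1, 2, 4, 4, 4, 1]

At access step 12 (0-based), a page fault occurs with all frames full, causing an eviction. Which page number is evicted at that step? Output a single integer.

Step 0: ref 2 -> FAULT, frames=[2,-,-]
Step 1: ref 2 -> HIT, frames=[2,-,-]
Step 2: ref 1 -> FAULT, frames=[2,1,-]
Step 3: ref 3 -> FAULT, frames=[2,1,3]
Step 4: ref 3 -> HIT, frames=[2,1,3]
Step 5: ref 1 -> HIT, frames=[2,1,3]
Step 6: ref 2 -> HIT, frames=[2,1,3]
Step 7: ref 2 -> HIT, frames=[2,1,3]
Step 8: ref 1 -> HIT, frames=[2,1,3]
Step 9: ref 2 -> HIT, frames=[2,1,3]
Step 10: ref 1 -> HIT, frames=[2,1,3]
Step 11: ref 2 -> HIT, frames=[2,1,3]
Step 12: ref 4 -> FAULT, evict 2, frames=[4,1,3]
At step 12: evicted page 2

Answer: 2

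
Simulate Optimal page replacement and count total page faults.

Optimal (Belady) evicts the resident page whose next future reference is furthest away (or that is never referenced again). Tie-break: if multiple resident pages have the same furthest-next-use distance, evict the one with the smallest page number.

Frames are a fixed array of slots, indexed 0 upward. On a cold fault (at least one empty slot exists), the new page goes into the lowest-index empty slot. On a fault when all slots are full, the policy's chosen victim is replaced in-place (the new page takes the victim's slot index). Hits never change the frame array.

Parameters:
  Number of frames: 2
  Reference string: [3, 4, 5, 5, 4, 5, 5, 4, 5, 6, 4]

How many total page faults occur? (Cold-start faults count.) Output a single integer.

Step 0: ref 3 → FAULT, frames=[3,-]
Step 1: ref 4 → FAULT, frames=[3,4]
Step 2: ref 5 → FAULT (evict 3), frames=[5,4]
Step 3: ref 5 → HIT, frames=[5,4]
Step 4: ref 4 → HIT, frames=[5,4]
Step 5: ref 5 → HIT, frames=[5,4]
Step 6: ref 5 → HIT, frames=[5,4]
Step 7: ref 4 → HIT, frames=[5,4]
Step 8: ref 5 → HIT, frames=[5,4]
Step 9: ref 6 → FAULT (evict 5), frames=[6,4]
Step 10: ref 4 → HIT, frames=[6,4]
Total faults: 4

Answer: 4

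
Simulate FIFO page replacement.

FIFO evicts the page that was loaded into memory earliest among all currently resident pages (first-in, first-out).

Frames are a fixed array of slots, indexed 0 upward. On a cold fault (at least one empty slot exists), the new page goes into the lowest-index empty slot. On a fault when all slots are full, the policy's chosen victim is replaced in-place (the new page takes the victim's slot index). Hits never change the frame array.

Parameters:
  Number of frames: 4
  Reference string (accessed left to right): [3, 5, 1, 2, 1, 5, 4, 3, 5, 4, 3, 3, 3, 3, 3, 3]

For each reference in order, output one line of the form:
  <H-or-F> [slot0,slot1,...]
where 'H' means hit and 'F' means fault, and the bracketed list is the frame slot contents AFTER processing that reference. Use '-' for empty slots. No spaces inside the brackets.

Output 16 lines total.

F [3,-,-,-]
F [3,5,-,-]
F [3,5,1,-]
F [3,5,1,2]
H [3,5,1,2]
H [3,5,1,2]
F [4,5,1,2]
F [4,3,1,2]
F [4,3,5,2]
H [4,3,5,2]
H [4,3,5,2]
H [4,3,5,2]
H [4,3,5,2]
H [4,3,5,2]
H [4,3,5,2]
H [4,3,5,2]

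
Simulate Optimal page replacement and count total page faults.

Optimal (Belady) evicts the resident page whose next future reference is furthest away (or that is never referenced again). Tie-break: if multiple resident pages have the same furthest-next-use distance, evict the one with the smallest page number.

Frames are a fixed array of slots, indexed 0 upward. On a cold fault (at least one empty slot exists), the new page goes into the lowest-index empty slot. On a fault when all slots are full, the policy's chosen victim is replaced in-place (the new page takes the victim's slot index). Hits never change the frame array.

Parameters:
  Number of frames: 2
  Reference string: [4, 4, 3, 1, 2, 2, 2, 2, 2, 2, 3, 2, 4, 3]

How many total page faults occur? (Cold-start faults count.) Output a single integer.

Step 0: ref 4 → FAULT, frames=[4,-]
Step 1: ref 4 → HIT, frames=[4,-]
Step 2: ref 3 → FAULT, frames=[4,3]
Step 3: ref 1 → FAULT (evict 4), frames=[1,3]
Step 4: ref 2 → FAULT (evict 1), frames=[2,3]
Step 5: ref 2 → HIT, frames=[2,3]
Step 6: ref 2 → HIT, frames=[2,3]
Step 7: ref 2 → HIT, frames=[2,3]
Step 8: ref 2 → HIT, frames=[2,3]
Step 9: ref 2 → HIT, frames=[2,3]
Step 10: ref 3 → HIT, frames=[2,3]
Step 11: ref 2 → HIT, frames=[2,3]
Step 12: ref 4 → FAULT (evict 2), frames=[4,3]
Step 13: ref 3 → HIT, frames=[4,3]
Total faults: 5

Answer: 5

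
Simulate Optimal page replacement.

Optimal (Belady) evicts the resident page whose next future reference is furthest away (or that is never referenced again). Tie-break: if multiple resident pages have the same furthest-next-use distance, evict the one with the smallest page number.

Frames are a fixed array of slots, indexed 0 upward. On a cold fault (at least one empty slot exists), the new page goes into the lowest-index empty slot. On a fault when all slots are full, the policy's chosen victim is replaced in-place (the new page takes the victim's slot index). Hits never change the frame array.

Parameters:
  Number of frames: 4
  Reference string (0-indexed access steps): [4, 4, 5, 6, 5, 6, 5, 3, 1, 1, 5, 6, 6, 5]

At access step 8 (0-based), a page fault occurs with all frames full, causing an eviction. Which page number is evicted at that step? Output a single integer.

Step 0: ref 4 -> FAULT, frames=[4,-,-,-]
Step 1: ref 4 -> HIT, frames=[4,-,-,-]
Step 2: ref 5 -> FAULT, frames=[4,5,-,-]
Step 3: ref 6 -> FAULT, frames=[4,5,6,-]
Step 4: ref 5 -> HIT, frames=[4,5,6,-]
Step 5: ref 6 -> HIT, frames=[4,5,6,-]
Step 6: ref 5 -> HIT, frames=[4,5,6,-]
Step 7: ref 3 -> FAULT, frames=[4,5,6,3]
Step 8: ref 1 -> FAULT, evict 3, frames=[4,5,6,1]
At step 8: evicted page 3

Answer: 3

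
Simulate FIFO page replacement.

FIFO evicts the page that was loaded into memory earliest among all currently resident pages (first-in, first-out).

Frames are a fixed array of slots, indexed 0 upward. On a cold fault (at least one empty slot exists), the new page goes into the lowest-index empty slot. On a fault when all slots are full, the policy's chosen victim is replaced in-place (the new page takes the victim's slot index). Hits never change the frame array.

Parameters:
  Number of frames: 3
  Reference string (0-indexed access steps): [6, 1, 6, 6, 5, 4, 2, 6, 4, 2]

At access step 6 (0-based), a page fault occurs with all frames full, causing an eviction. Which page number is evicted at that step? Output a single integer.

Step 0: ref 6 -> FAULT, frames=[6,-,-]
Step 1: ref 1 -> FAULT, frames=[6,1,-]
Step 2: ref 6 -> HIT, frames=[6,1,-]
Step 3: ref 6 -> HIT, frames=[6,1,-]
Step 4: ref 5 -> FAULT, frames=[6,1,5]
Step 5: ref 4 -> FAULT, evict 6, frames=[4,1,5]
Step 6: ref 2 -> FAULT, evict 1, frames=[4,2,5]
At step 6: evicted page 1

Answer: 1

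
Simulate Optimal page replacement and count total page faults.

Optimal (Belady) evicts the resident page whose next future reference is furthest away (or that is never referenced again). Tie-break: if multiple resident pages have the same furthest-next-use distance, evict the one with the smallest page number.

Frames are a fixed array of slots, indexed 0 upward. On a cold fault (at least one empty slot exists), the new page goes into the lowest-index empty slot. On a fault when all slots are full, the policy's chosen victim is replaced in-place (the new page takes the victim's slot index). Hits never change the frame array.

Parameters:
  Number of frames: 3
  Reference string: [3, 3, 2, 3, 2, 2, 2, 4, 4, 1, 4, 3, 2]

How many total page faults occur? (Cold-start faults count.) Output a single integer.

Answer: 5

Derivation:
Step 0: ref 3 → FAULT, frames=[3,-,-]
Step 1: ref 3 → HIT, frames=[3,-,-]
Step 2: ref 2 → FAULT, frames=[3,2,-]
Step 3: ref 3 → HIT, frames=[3,2,-]
Step 4: ref 2 → HIT, frames=[3,2,-]
Step 5: ref 2 → HIT, frames=[3,2,-]
Step 6: ref 2 → HIT, frames=[3,2,-]
Step 7: ref 4 → FAULT, frames=[3,2,4]
Step 8: ref 4 → HIT, frames=[3,2,4]
Step 9: ref 1 → FAULT (evict 2), frames=[3,1,4]
Step 10: ref 4 → HIT, frames=[3,1,4]
Step 11: ref 3 → HIT, frames=[3,1,4]
Step 12: ref 2 → FAULT (evict 1), frames=[3,2,4]
Total faults: 5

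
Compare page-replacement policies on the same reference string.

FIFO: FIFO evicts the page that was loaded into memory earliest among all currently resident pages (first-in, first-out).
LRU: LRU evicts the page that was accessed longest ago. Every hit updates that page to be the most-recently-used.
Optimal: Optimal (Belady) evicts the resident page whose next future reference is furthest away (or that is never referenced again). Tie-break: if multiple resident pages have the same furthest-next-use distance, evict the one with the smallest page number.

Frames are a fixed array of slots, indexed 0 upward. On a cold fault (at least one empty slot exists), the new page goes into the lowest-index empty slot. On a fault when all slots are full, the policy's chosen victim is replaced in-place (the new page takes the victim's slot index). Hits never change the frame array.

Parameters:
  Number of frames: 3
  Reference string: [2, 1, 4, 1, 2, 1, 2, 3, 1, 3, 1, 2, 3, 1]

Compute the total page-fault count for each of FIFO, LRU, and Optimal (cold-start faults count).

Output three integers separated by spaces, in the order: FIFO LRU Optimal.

--- FIFO ---
  step 0: ref 2 -> FAULT, frames=[2,-,-] (faults so far: 1)
  step 1: ref 1 -> FAULT, frames=[2,1,-] (faults so far: 2)
  step 2: ref 4 -> FAULT, frames=[2,1,4] (faults so far: 3)
  step 3: ref 1 -> HIT, frames=[2,1,4] (faults so far: 3)
  step 4: ref 2 -> HIT, frames=[2,1,4] (faults so far: 3)
  step 5: ref 1 -> HIT, frames=[2,1,4] (faults so far: 3)
  step 6: ref 2 -> HIT, frames=[2,1,4] (faults so far: 3)
  step 7: ref 3 -> FAULT, evict 2, frames=[3,1,4] (faults so far: 4)
  step 8: ref 1 -> HIT, frames=[3,1,4] (faults so far: 4)
  step 9: ref 3 -> HIT, frames=[3,1,4] (faults so far: 4)
  step 10: ref 1 -> HIT, frames=[3,1,4] (faults so far: 4)
  step 11: ref 2 -> FAULT, evict 1, frames=[3,2,4] (faults so far: 5)
  step 12: ref 3 -> HIT, frames=[3,2,4] (faults so far: 5)
  step 13: ref 1 -> FAULT, evict 4, frames=[3,2,1] (faults so far: 6)
  FIFO total faults: 6
--- LRU ---
  step 0: ref 2 -> FAULT, frames=[2,-,-] (faults so far: 1)
  step 1: ref 1 -> FAULT, frames=[2,1,-] (faults so far: 2)
  step 2: ref 4 -> FAULT, frames=[2,1,4] (faults so far: 3)
  step 3: ref 1 -> HIT, frames=[2,1,4] (faults so far: 3)
  step 4: ref 2 -> HIT, frames=[2,1,4] (faults so far: 3)
  step 5: ref 1 -> HIT, frames=[2,1,4] (faults so far: 3)
  step 6: ref 2 -> HIT, frames=[2,1,4] (faults so far: 3)
  step 7: ref 3 -> FAULT, evict 4, frames=[2,1,3] (faults so far: 4)
  step 8: ref 1 -> HIT, frames=[2,1,3] (faults so far: 4)
  step 9: ref 3 -> HIT, frames=[2,1,3] (faults so far: 4)
  step 10: ref 1 -> HIT, frames=[2,1,3] (faults so far: 4)
  step 11: ref 2 -> HIT, frames=[2,1,3] (faults so far: 4)
  step 12: ref 3 -> HIT, frames=[2,1,3] (faults so far: 4)
  step 13: ref 1 -> HIT, frames=[2,1,3] (faults so far: 4)
  LRU total faults: 4
--- Optimal ---
  step 0: ref 2 -> FAULT, frames=[2,-,-] (faults so far: 1)
  step 1: ref 1 -> FAULT, frames=[2,1,-] (faults so far: 2)
  step 2: ref 4 -> FAULT, frames=[2,1,4] (faults so far: 3)
  step 3: ref 1 -> HIT, frames=[2,1,4] (faults so far: 3)
  step 4: ref 2 -> HIT, frames=[2,1,4] (faults so far: 3)
  step 5: ref 1 -> HIT, frames=[2,1,4] (faults so far: 3)
  step 6: ref 2 -> HIT, frames=[2,1,4] (faults so far: 3)
  step 7: ref 3 -> FAULT, evict 4, frames=[2,1,3] (faults so far: 4)
  step 8: ref 1 -> HIT, frames=[2,1,3] (faults so far: 4)
  step 9: ref 3 -> HIT, frames=[2,1,3] (faults so far: 4)
  step 10: ref 1 -> HIT, frames=[2,1,3] (faults so far: 4)
  step 11: ref 2 -> HIT, frames=[2,1,3] (faults so far: 4)
  step 12: ref 3 -> HIT, frames=[2,1,3] (faults so far: 4)
  step 13: ref 1 -> HIT, frames=[2,1,3] (faults so far: 4)
  Optimal total faults: 4

Answer: 6 4 4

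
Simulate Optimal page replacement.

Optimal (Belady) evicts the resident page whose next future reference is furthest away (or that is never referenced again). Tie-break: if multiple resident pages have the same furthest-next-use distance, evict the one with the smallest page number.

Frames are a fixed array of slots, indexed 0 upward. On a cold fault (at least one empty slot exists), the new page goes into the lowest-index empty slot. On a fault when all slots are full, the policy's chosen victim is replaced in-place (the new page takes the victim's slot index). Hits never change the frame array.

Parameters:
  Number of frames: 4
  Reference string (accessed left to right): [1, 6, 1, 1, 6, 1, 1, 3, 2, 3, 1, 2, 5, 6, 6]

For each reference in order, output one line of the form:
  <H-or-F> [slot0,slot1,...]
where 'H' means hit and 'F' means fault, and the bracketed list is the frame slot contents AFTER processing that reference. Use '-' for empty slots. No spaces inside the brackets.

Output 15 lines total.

F [1,-,-,-]
F [1,6,-,-]
H [1,6,-,-]
H [1,6,-,-]
H [1,6,-,-]
H [1,6,-,-]
H [1,6,-,-]
F [1,6,3,-]
F [1,6,3,2]
H [1,6,3,2]
H [1,6,3,2]
H [1,6,3,2]
F [5,6,3,2]
H [5,6,3,2]
H [5,6,3,2]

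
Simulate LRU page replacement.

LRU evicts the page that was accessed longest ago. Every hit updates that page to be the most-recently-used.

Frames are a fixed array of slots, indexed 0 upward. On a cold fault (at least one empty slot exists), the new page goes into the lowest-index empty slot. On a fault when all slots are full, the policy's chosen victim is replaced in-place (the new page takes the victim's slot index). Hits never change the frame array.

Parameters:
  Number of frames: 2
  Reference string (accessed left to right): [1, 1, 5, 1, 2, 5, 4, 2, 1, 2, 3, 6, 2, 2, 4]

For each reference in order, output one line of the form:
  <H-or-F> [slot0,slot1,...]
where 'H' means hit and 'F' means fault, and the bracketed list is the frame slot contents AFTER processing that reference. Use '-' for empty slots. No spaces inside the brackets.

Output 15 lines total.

F [1,-]
H [1,-]
F [1,5]
H [1,5]
F [1,2]
F [5,2]
F [5,4]
F [2,4]
F [2,1]
H [2,1]
F [2,3]
F [6,3]
F [6,2]
H [6,2]
F [4,2]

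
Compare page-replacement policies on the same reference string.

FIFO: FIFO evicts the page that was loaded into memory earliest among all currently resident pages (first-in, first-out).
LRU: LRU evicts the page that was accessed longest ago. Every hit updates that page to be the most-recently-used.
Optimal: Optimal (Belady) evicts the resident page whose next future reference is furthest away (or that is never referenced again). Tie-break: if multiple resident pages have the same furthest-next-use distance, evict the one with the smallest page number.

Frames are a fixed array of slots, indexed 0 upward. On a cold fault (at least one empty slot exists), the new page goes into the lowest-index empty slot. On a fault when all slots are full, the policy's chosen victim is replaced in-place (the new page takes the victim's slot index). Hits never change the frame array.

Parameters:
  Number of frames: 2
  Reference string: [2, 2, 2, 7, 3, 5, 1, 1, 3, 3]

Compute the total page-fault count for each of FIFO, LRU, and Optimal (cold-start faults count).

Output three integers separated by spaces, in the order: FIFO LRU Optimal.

Answer: 6 6 5

Derivation:
--- FIFO ---
  step 0: ref 2 -> FAULT, frames=[2,-] (faults so far: 1)
  step 1: ref 2 -> HIT, frames=[2,-] (faults so far: 1)
  step 2: ref 2 -> HIT, frames=[2,-] (faults so far: 1)
  step 3: ref 7 -> FAULT, frames=[2,7] (faults so far: 2)
  step 4: ref 3 -> FAULT, evict 2, frames=[3,7] (faults so far: 3)
  step 5: ref 5 -> FAULT, evict 7, frames=[3,5] (faults so far: 4)
  step 6: ref 1 -> FAULT, evict 3, frames=[1,5] (faults so far: 5)
  step 7: ref 1 -> HIT, frames=[1,5] (faults so far: 5)
  step 8: ref 3 -> FAULT, evict 5, frames=[1,3] (faults so far: 6)
  step 9: ref 3 -> HIT, frames=[1,3] (faults so far: 6)
  FIFO total faults: 6
--- LRU ---
  step 0: ref 2 -> FAULT, frames=[2,-] (faults so far: 1)
  step 1: ref 2 -> HIT, frames=[2,-] (faults so far: 1)
  step 2: ref 2 -> HIT, frames=[2,-] (faults so far: 1)
  step 3: ref 7 -> FAULT, frames=[2,7] (faults so far: 2)
  step 4: ref 3 -> FAULT, evict 2, frames=[3,7] (faults so far: 3)
  step 5: ref 5 -> FAULT, evict 7, frames=[3,5] (faults so far: 4)
  step 6: ref 1 -> FAULT, evict 3, frames=[1,5] (faults so far: 5)
  step 7: ref 1 -> HIT, frames=[1,5] (faults so far: 5)
  step 8: ref 3 -> FAULT, evict 5, frames=[1,3] (faults so far: 6)
  step 9: ref 3 -> HIT, frames=[1,3] (faults so far: 6)
  LRU total faults: 6
--- Optimal ---
  step 0: ref 2 -> FAULT, frames=[2,-] (faults so far: 1)
  step 1: ref 2 -> HIT, frames=[2,-] (faults so far: 1)
  step 2: ref 2 -> HIT, frames=[2,-] (faults so far: 1)
  step 3: ref 7 -> FAULT, frames=[2,7] (faults so far: 2)
  step 4: ref 3 -> FAULT, evict 2, frames=[3,7] (faults so far: 3)
  step 5: ref 5 -> FAULT, evict 7, frames=[3,5] (faults so far: 4)
  step 6: ref 1 -> FAULT, evict 5, frames=[3,1] (faults so far: 5)
  step 7: ref 1 -> HIT, frames=[3,1] (faults so far: 5)
  step 8: ref 3 -> HIT, frames=[3,1] (faults so far: 5)
  step 9: ref 3 -> HIT, frames=[3,1] (faults so far: 5)
  Optimal total faults: 5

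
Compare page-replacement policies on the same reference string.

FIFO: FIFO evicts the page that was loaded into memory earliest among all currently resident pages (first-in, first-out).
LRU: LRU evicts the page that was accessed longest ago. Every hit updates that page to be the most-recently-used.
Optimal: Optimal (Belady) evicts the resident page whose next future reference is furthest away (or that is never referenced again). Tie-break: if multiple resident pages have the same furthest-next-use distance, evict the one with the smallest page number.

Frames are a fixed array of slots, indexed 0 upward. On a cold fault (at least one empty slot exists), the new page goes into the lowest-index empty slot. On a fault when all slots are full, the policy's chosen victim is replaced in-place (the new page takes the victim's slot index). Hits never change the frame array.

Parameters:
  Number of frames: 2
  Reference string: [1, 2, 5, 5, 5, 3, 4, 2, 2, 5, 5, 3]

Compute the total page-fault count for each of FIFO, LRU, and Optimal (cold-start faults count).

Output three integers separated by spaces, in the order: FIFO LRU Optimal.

Answer: 8 8 7

Derivation:
--- FIFO ---
  step 0: ref 1 -> FAULT, frames=[1,-] (faults so far: 1)
  step 1: ref 2 -> FAULT, frames=[1,2] (faults so far: 2)
  step 2: ref 5 -> FAULT, evict 1, frames=[5,2] (faults so far: 3)
  step 3: ref 5 -> HIT, frames=[5,2] (faults so far: 3)
  step 4: ref 5 -> HIT, frames=[5,2] (faults so far: 3)
  step 5: ref 3 -> FAULT, evict 2, frames=[5,3] (faults so far: 4)
  step 6: ref 4 -> FAULT, evict 5, frames=[4,3] (faults so far: 5)
  step 7: ref 2 -> FAULT, evict 3, frames=[4,2] (faults so far: 6)
  step 8: ref 2 -> HIT, frames=[4,2] (faults so far: 6)
  step 9: ref 5 -> FAULT, evict 4, frames=[5,2] (faults so far: 7)
  step 10: ref 5 -> HIT, frames=[5,2] (faults so far: 7)
  step 11: ref 3 -> FAULT, evict 2, frames=[5,3] (faults so far: 8)
  FIFO total faults: 8
--- LRU ---
  step 0: ref 1 -> FAULT, frames=[1,-] (faults so far: 1)
  step 1: ref 2 -> FAULT, frames=[1,2] (faults so far: 2)
  step 2: ref 5 -> FAULT, evict 1, frames=[5,2] (faults so far: 3)
  step 3: ref 5 -> HIT, frames=[5,2] (faults so far: 3)
  step 4: ref 5 -> HIT, frames=[5,2] (faults so far: 3)
  step 5: ref 3 -> FAULT, evict 2, frames=[5,3] (faults so far: 4)
  step 6: ref 4 -> FAULT, evict 5, frames=[4,3] (faults so far: 5)
  step 7: ref 2 -> FAULT, evict 3, frames=[4,2] (faults so far: 6)
  step 8: ref 2 -> HIT, frames=[4,2] (faults so far: 6)
  step 9: ref 5 -> FAULT, evict 4, frames=[5,2] (faults so far: 7)
  step 10: ref 5 -> HIT, frames=[5,2] (faults so far: 7)
  step 11: ref 3 -> FAULT, evict 2, frames=[5,3] (faults so far: 8)
  LRU total faults: 8
--- Optimal ---
  step 0: ref 1 -> FAULT, frames=[1,-] (faults so far: 1)
  step 1: ref 2 -> FAULT, frames=[1,2] (faults so far: 2)
  step 2: ref 5 -> FAULT, evict 1, frames=[5,2] (faults so far: 3)
  step 3: ref 5 -> HIT, frames=[5,2] (faults so far: 3)
  step 4: ref 5 -> HIT, frames=[5,2] (faults so far: 3)
  step 5: ref 3 -> FAULT, evict 5, frames=[3,2] (faults so far: 4)
  step 6: ref 4 -> FAULT, evict 3, frames=[4,2] (faults so far: 5)
  step 7: ref 2 -> HIT, frames=[4,2] (faults so far: 5)
  step 8: ref 2 -> HIT, frames=[4,2] (faults so far: 5)
  step 9: ref 5 -> FAULT, evict 2, frames=[4,5] (faults so far: 6)
  step 10: ref 5 -> HIT, frames=[4,5] (faults so far: 6)
  step 11: ref 3 -> FAULT, evict 4, frames=[3,5] (faults so far: 7)
  Optimal total faults: 7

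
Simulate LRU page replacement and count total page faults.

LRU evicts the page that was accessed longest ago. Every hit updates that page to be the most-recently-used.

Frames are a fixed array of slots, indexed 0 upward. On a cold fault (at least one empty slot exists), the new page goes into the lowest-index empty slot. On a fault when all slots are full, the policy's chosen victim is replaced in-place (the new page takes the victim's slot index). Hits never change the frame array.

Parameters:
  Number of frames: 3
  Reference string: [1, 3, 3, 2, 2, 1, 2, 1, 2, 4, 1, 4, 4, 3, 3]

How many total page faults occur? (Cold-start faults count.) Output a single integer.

Answer: 5

Derivation:
Step 0: ref 1 → FAULT, frames=[1,-,-]
Step 1: ref 3 → FAULT, frames=[1,3,-]
Step 2: ref 3 → HIT, frames=[1,3,-]
Step 3: ref 2 → FAULT, frames=[1,3,2]
Step 4: ref 2 → HIT, frames=[1,3,2]
Step 5: ref 1 → HIT, frames=[1,3,2]
Step 6: ref 2 → HIT, frames=[1,3,2]
Step 7: ref 1 → HIT, frames=[1,3,2]
Step 8: ref 2 → HIT, frames=[1,3,2]
Step 9: ref 4 → FAULT (evict 3), frames=[1,4,2]
Step 10: ref 1 → HIT, frames=[1,4,2]
Step 11: ref 4 → HIT, frames=[1,4,2]
Step 12: ref 4 → HIT, frames=[1,4,2]
Step 13: ref 3 → FAULT (evict 2), frames=[1,4,3]
Step 14: ref 3 → HIT, frames=[1,4,3]
Total faults: 5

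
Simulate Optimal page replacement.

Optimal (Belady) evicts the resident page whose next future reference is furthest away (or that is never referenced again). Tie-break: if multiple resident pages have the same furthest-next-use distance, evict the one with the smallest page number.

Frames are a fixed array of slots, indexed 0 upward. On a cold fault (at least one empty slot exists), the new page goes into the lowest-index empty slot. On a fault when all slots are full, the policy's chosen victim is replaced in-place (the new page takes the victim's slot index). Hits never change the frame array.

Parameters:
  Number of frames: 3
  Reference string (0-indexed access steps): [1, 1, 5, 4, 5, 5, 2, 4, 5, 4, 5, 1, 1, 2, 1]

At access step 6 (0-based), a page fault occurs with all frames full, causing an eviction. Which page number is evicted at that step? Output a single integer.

Answer: 1

Derivation:
Step 0: ref 1 -> FAULT, frames=[1,-,-]
Step 1: ref 1 -> HIT, frames=[1,-,-]
Step 2: ref 5 -> FAULT, frames=[1,5,-]
Step 3: ref 4 -> FAULT, frames=[1,5,4]
Step 4: ref 5 -> HIT, frames=[1,5,4]
Step 5: ref 5 -> HIT, frames=[1,5,4]
Step 6: ref 2 -> FAULT, evict 1, frames=[2,5,4]
At step 6: evicted page 1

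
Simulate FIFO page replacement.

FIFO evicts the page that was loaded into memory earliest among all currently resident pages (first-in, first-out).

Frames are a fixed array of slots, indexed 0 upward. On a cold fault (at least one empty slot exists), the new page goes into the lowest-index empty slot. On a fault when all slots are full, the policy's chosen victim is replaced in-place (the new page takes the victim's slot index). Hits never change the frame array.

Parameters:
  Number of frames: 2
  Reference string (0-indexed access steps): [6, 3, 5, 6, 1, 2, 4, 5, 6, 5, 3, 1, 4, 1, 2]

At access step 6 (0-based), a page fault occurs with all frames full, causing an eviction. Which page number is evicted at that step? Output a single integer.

Step 0: ref 6 -> FAULT, frames=[6,-]
Step 1: ref 3 -> FAULT, frames=[6,3]
Step 2: ref 5 -> FAULT, evict 6, frames=[5,3]
Step 3: ref 6 -> FAULT, evict 3, frames=[5,6]
Step 4: ref 1 -> FAULT, evict 5, frames=[1,6]
Step 5: ref 2 -> FAULT, evict 6, frames=[1,2]
Step 6: ref 4 -> FAULT, evict 1, frames=[4,2]
At step 6: evicted page 1

Answer: 1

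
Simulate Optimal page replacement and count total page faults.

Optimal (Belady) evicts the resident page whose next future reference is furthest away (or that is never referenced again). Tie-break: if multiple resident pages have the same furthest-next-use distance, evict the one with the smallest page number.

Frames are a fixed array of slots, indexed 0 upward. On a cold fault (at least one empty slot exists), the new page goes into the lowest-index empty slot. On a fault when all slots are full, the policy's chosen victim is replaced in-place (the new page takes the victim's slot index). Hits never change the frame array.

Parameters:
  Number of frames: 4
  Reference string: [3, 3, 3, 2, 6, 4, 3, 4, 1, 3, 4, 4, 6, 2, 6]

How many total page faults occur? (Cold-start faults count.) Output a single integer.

Answer: 6

Derivation:
Step 0: ref 3 → FAULT, frames=[3,-,-,-]
Step 1: ref 3 → HIT, frames=[3,-,-,-]
Step 2: ref 3 → HIT, frames=[3,-,-,-]
Step 3: ref 2 → FAULT, frames=[3,2,-,-]
Step 4: ref 6 → FAULT, frames=[3,2,6,-]
Step 5: ref 4 → FAULT, frames=[3,2,6,4]
Step 6: ref 3 → HIT, frames=[3,2,6,4]
Step 7: ref 4 → HIT, frames=[3,2,6,4]
Step 8: ref 1 → FAULT (evict 2), frames=[3,1,6,4]
Step 9: ref 3 → HIT, frames=[3,1,6,4]
Step 10: ref 4 → HIT, frames=[3,1,6,4]
Step 11: ref 4 → HIT, frames=[3,1,6,4]
Step 12: ref 6 → HIT, frames=[3,1,6,4]
Step 13: ref 2 → FAULT (evict 1), frames=[3,2,6,4]
Step 14: ref 6 → HIT, frames=[3,2,6,4]
Total faults: 6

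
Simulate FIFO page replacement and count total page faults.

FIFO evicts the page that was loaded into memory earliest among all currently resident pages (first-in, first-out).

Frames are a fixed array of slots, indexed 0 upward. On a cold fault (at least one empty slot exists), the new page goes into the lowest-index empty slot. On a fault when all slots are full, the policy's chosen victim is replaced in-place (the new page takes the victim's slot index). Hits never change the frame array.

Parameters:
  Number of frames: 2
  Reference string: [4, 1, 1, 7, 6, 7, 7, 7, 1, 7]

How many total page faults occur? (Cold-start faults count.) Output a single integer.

Answer: 6

Derivation:
Step 0: ref 4 → FAULT, frames=[4,-]
Step 1: ref 1 → FAULT, frames=[4,1]
Step 2: ref 1 → HIT, frames=[4,1]
Step 3: ref 7 → FAULT (evict 4), frames=[7,1]
Step 4: ref 6 → FAULT (evict 1), frames=[7,6]
Step 5: ref 7 → HIT, frames=[7,6]
Step 6: ref 7 → HIT, frames=[7,6]
Step 7: ref 7 → HIT, frames=[7,6]
Step 8: ref 1 → FAULT (evict 7), frames=[1,6]
Step 9: ref 7 → FAULT (evict 6), frames=[1,7]
Total faults: 6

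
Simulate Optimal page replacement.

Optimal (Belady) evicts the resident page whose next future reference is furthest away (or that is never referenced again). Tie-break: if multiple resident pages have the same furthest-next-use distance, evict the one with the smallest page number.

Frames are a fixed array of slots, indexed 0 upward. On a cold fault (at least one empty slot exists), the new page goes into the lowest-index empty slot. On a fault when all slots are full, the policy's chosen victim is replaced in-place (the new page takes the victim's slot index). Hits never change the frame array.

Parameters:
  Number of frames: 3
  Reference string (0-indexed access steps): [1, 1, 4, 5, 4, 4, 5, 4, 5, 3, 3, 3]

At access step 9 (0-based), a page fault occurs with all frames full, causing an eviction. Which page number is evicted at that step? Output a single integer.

Answer: 1

Derivation:
Step 0: ref 1 -> FAULT, frames=[1,-,-]
Step 1: ref 1 -> HIT, frames=[1,-,-]
Step 2: ref 4 -> FAULT, frames=[1,4,-]
Step 3: ref 5 -> FAULT, frames=[1,4,5]
Step 4: ref 4 -> HIT, frames=[1,4,5]
Step 5: ref 4 -> HIT, frames=[1,4,5]
Step 6: ref 5 -> HIT, frames=[1,4,5]
Step 7: ref 4 -> HIT, frames=[1,4,5]
Step 8: ref 5 -> HIT, frames=[1,4,5]
Step 9: ref 3 -> FAULT, evict 1, frames=[3,4,5]
At step 9: evicted page 1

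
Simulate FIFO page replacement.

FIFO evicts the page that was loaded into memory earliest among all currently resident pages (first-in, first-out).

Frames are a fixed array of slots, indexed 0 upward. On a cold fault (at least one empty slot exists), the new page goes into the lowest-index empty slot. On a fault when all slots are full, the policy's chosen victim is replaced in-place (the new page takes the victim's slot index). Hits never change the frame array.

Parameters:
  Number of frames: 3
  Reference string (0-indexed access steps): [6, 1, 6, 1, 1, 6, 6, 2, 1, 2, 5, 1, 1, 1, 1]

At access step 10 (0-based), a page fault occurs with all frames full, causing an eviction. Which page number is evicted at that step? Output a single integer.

Step 0: ref 6 -> FAULT, frames=[6,-,-]
Step 1: ref 1 -> FAULT, frames=[6,1,-]
Step 2: ref 6 -> HIT, frames=[6,1,-]
Step 3: ref 1 -> HIT, frames=[6,1,-]
Step 4: ref 1 -> HIT, frames=[6,1,-]
Step 5: ref 6 -> HIT, frames=[6,1,-]
Step 6: ref 6 -> HIT, frames=[6,1,-]
Step 7: ref 2 -> FAULT, frames=[6,1,2]
Step 8: ref 1 -> HIT, frames=[6,1,2]
Step 9: ref 2 -> HIT, frames=[6,1,2]
Step 10: ref 5 -> FAULT, evict 6, frames=[5,1,2]
At step 10: evicted page 6

Answer: 6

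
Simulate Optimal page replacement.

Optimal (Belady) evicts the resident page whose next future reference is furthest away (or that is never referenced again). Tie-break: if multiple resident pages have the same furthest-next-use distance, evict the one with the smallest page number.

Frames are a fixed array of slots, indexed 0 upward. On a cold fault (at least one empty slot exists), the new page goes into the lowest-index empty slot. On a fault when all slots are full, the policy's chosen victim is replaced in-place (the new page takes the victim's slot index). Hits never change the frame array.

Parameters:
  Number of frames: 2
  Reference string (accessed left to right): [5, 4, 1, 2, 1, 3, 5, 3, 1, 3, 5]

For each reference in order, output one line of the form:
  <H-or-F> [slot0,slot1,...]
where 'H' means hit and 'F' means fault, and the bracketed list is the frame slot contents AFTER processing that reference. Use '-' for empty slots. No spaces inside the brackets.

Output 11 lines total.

F [5,-]
F [5,4]
F [5,1]
F [2,1]
H [2,1]
F [3,1]
F [3,5]
H [3,5]
F [3,1]
H [3,1]
F [3,5]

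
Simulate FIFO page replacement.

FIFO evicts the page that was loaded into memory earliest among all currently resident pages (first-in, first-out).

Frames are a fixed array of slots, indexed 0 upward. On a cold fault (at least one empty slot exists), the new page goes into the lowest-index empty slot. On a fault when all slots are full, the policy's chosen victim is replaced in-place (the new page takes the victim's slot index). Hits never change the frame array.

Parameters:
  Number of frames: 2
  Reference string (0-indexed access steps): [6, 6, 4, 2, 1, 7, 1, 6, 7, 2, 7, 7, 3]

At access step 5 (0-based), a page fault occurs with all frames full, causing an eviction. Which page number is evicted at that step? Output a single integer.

Step 0: ref 6 -> FAULT, frames=[6,-]
Step 1: ref 6 -> HIT, frames=[6,-]
Step 2: ref 4 -> FAULT, frames=[6,4]
Step 3: ref 2 -> FAULT, evict 6, frames=[2,4]
Step 4: ref 1 -> FAULT, evict 4, frames=[2,1]
Step 5: ref 7 -> FAULT, evict 2, frames=[7,1]
At step 5: evicted page 2

Answer: 2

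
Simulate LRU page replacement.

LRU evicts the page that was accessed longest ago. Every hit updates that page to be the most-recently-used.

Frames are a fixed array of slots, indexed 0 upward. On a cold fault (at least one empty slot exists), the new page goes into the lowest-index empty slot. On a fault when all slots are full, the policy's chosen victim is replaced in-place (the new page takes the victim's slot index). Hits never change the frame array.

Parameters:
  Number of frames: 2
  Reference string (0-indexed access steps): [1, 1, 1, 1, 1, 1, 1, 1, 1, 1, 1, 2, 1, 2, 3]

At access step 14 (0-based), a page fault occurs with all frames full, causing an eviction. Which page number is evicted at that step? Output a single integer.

Answer: 1

Derivation:
Step 0: ref 1 -> FAULT, frames=[1,-]
Step 1: ref 1 -> HIT, frames=[1,-]
Step 2: ref 1 -> HIT, frames=[1,-]
Step 3: ref 1 -> HIT, frames=[1,-]
Step 4: ref 1 -> HIT, frames=[1,-]
Step 5: ref 1 -> HIT, frames=[1,-]
Step 6: ref 1 -> HIT, frames=[1,-]
Step 7: ref 1 -> HIT, frames=[1,-]
Step 8: ref 1 -> HIT, frames=[1,-]
Step 9: ref 1 -> HIT, frames=[1,-]
Step 10: ref 1 -> HIT, frames=[1,-]
Step 11: ref 2 -> FAULT, frames=[1,2]
Step 12: ref 1 -> HIT, frames=[1,2]
Step 13: ref 2 -> HIT, frames=[1,2]
Step 14: ref 3 -> FAULT, evict 1, frames=[3,2]
At step 14: evicted page 1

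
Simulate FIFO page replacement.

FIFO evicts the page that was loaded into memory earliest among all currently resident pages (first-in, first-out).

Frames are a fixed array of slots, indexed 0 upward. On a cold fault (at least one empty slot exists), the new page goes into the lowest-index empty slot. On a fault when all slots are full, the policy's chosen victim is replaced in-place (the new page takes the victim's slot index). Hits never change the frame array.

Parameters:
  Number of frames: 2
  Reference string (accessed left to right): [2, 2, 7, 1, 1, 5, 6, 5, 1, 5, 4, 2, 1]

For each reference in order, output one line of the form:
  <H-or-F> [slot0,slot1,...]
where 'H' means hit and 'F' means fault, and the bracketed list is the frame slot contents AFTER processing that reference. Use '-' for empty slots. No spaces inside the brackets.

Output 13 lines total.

F [2,-]
H [2,-]
F [2,7]
F [1,7]
H [1,7]
F [1,5]
F [6,5]
H [6,5]
F [6,1]
F [5,1]
F [5,4]
F [2,4]
F [2,1]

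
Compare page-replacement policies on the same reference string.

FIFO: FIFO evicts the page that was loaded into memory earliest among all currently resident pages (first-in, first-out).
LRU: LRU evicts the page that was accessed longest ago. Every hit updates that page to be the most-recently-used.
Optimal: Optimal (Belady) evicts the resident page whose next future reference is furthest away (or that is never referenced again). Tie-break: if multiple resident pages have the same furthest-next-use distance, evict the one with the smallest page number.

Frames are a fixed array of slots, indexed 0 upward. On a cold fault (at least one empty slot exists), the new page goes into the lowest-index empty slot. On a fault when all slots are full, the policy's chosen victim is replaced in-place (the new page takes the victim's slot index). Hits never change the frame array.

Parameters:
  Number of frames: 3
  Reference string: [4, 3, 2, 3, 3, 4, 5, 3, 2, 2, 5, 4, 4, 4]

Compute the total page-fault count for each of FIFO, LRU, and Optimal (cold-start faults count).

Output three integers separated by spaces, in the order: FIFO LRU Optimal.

Answer: 5 6 5

Derivation:
--- FIFO ---
  step 0: ref 4 -> FAULT, frames=[4,-,-] (faults so far: 1)
  step 1: ref 3 -> FAULT, frames=[4,3,-] (faults so far: 2)
  step 2: ref 2 -> FAULT, frames=[4,3,2] (faults so far: 3)
  step 3: ref 3 -> HIT, frames=[4,3,2] (faults so far: 3)
  step 4: ref 3 -> HIT, frames=[4,3,2] (faults so far: 3)
  step 5: ref 4 -> HIT, frames=[4,3,2] (faults so far: 3)
  step 6: ref 5 -> FAULT, evict 4, frames=[5,3,2] (faults so far: 4)
  step 7: ref 3 -> HIT, frames=[5,3,2] (faults so far: 4)
  step 8: ref 2 -> HIT, frames=[5,3,2] (faults so far: 4)
  step 9: ref 2 -> HIT, frames=[5,3,2] (faults so far: 4)
  step 10: ref 5 -> HIT, frames=[5,3,2] (faults so far: 4)
  step 11: ref 4 -> FAULT, evict 3, frames=[5,4,2] (faults so far: 5)
  step 12: ref 4 -> HIT, frames=[5,4,2] (faults so far: 5)
  step 13: ref 4 -> HIT, frames=[5,4,2] (faults so far: 5)
  FIFO total faults: 5
--- LRU ---
  step 0: ref 4 -> FAULT, frames=[4,-,-] (faults so far: 1)
  step 1: ref 3 -> FAULT, frames=[4,3,-] (faults so far: 2)
  step 2: ref 2 -> FAULT, frames=[4,3,2] (faults so far: 3)
  step 3: ref 3 -> HIT, frames=[4,3,2] (faults so far: 3)
  step 4: ref 3 -> HIT, frames=[4,3,2] (faults so far: 3)
  step 5: ref 4 -> HIT, frames=[4,3,2] (faults so far: 3)
  step 6: ref 5 -> FAULT, evict 2, frames=[4,3,5] (faults so far: 4)
  step 7: ref 3 -> HIT, frames=[4,3,5] (faults so far: 4)
  step 8: ref 2 -> FAULT, evict 4, frames=[2,3,5] (faults so far: 5)
  step 9: ref 2 -> HIT, frames=[2,3,5] (faults so far: 5)
  step 10: ref 5 -> HIT, frames=[2,3,5] (faults so far: 5)
  step 11: ref 4 -> FAULT, evict 3, frames=[2,4,5] (faults so far: 6)
  step 12: ref 4 -> HIT, frames=[2,4,5] (faults so far: 6)
  step 13: ref 4 -> HIT, frames=[2,4,5] (faults so far: 6)
  LRU total faults: 6
--- Optimal ---
  step 0: ref 4 -> FAULT, frames=[4,-,-] (faults so far: 1)
  step 1: ref 3 -> FAULT, frames=[4,3,-] (faults so far: 2)
  step 2: ref 2 -> FAULT, frames=[4,3,2] (faults so far: 3)
  step 3: ref 3 -> HIT, frames=[4,3,2] (faults so far: 3)
  step 4: ref 3 -> HIT, frames=[4,3,2] (faults so far: 3)
  step 5: ref 4 -> HIT, frames=[4,3,2] (faults so far: 3)
  step 6: ref 5 -> FAULT, evict 4, frames=[5,3,2] (faults so far: 4)
  step 7: ref 3 -> HIT, frames=[5,3,2] (faults so far: 4)
  step 8: ref 2 -> HIT, frames=[5,3,2] (faults so far: 4)
  step 9: ref 2 -> HIT, frames=[5,3,2] (faults so far: 4)
  step 10: ref 5 -> HIT, frames=[5,3,2] (faults so far: 4)
  step 11: ref 4 -> FAULT, evict 2, frames=[5,3,4] (faults so far: 5)
  step 12: ref 4 -> HIT, frames=[5,3,4] (faults so far: 5)
  step 13: ref 4 -> HIT, frames=[5,3,4] (faults so far: 5)
  Optimal total faults: 5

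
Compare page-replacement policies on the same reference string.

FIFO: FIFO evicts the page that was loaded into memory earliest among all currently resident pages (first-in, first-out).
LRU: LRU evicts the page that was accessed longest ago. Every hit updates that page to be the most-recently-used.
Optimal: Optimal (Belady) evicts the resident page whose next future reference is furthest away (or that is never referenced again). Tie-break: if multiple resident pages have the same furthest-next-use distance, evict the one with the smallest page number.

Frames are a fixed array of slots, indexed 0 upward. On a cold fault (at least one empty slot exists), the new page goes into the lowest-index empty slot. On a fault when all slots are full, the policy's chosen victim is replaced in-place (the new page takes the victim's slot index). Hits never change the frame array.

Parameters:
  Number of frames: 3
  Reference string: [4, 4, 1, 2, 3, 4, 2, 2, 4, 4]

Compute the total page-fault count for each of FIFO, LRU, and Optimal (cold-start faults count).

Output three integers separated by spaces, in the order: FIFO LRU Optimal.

Answer: 5 5 4

Derivation:
--- FIFO ---
  step 0: ref 4 -> FAULT, frames=[4,-,-] (faults so far: 1)
  step 1: ref 4 -> HIT, frames=[4,-,-] (faults so far: 1)
  step 2: ref 1 -> FAULT, frames=[4,1,-] (faults so far: 2)
  step 3: ref 2 -> FAULT, frames=[4,1,2] (faults so far: 3)
  step 4: ref 3 -> FAULT, evict 4, frames=[3,1,2] (faults so far: 4)
  step 5: ref 4 -> FAULT, evict 1, frames=[3,4,2] (faults so far: 5)
  step 6: ref 2 -> HIT, frames=[3,4,2] (faults so far: 5)
  step 7: ref 2 -> HIT, frames=[3,4,2] (faults so far: 5)
  step 8: ref 4 -> HIT, frames=[3,4,2] (faults so far: 5)
  step 9: ref 4 -> HIT, frames=[3,4,2] (faults so far: 5)
  FIFO total faults: 5
--- LRU ---
  step 0: ref 4 -> FAULT, frames=[4,-,-] (faults so far: 1)
  step 1: ref 4 -> HIT, frames=[4,-,-] (faults so far: 1)
  step 2: ref 1 -> FAULT, frames=[4,1,-] (faults so far: 2)
  step 3: ref 2 -> FAULT, frames=[4,1,2] (faults so far: 3)
  step 4: ref 3 -> FAULT, evict 4, frames=[3,1,2] (faults so far: 4)
  step 5: ref 4 -> FAULT, evict 1, frames=[3,4,2] (faults so far: 5)
  step 6: ref 2 -> HIT, frames=[3,4,2] (faults so far: 5)
  step 7: ref 2 -> HIT, frames=[3,4,2] (faults so far: 5)
  step 8: ref 4 -> HIT, frames=[3,4,2] (faults so far: 5)
  step 9: ref 4 -> HIT, frames=[3,4,2] (faults so far: 5)
  LRU total faults: 5
--- Optimal ---
  step 0: ref 4 -> FAULT, frames=[4,-,-] (faults so far: 1)
  step 1: ref 4 -> HIT, frames=[4,-,-] (faults so far: 1)
  step 2: ref 1 -> FAULT, frames=[4,1,-] (faults so far: 2)
  step 3: ref 2 -> FAULT, frames=[4,1,2] (faults so far: 3)
  step 4: ref 3 -> FAULT, evict 1, frames=[4,3,2] (faults so far: 4)
  step 5: ref 4 -> HIT, frames=[4,3,2] (faults so far: 4)
  step 6: ref 2 -> HIT, frames=[4,3,2] (faults so far: 4)
  step 7: ref 2 -> HIT, frames=[4,3,2] (faults so far: 4)
  step 8: ref 4 -> HIT, frames=[4,3,2] (faults so far: 4)
  step 9: ref 4 -> HIT, frames=[4,3,2] (faults so far: 4)
  Optimal total faults: 4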